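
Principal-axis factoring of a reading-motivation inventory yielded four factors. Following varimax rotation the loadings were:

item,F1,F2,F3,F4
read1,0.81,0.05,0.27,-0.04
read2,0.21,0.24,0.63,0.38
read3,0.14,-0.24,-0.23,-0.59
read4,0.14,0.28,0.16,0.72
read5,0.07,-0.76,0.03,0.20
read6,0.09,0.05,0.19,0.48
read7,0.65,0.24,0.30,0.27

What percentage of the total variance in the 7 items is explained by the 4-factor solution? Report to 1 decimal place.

SS loadings by factor: 1.1749, 0.8338, 0.6753, 1.3558; total = 4.0398.
Total variance with 7 standardized items is 7, so the solution explains 4.0398/7 = 0.5771 = 57.71%.

57.7%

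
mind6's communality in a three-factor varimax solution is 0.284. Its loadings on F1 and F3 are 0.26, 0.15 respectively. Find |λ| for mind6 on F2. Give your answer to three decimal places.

Under orthogonal rotation h² = Σλ², so λ_F2² = h² − (0.0901) = 0.284 − 0.0901 = 0.1939.
|λ| = √0.1939 = 0.4403.

0.440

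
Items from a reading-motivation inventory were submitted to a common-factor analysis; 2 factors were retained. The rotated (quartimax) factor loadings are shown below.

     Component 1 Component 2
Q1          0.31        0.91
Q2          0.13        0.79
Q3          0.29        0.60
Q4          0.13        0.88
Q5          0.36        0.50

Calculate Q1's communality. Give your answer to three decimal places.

0.924

h² = 0.31² + 0.91² = 0.0961 + 0.8281 = 0.9242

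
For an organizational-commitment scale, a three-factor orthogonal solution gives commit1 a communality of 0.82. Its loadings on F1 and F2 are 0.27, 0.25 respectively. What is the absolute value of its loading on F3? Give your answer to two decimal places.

Under orthogonal rotation h² = Σλ², so λ_F3² = h² − (0.1354) = 0.82 − 0.1354 = 0.6846.
|λ| = √0.6846 = 0.8274.

0.83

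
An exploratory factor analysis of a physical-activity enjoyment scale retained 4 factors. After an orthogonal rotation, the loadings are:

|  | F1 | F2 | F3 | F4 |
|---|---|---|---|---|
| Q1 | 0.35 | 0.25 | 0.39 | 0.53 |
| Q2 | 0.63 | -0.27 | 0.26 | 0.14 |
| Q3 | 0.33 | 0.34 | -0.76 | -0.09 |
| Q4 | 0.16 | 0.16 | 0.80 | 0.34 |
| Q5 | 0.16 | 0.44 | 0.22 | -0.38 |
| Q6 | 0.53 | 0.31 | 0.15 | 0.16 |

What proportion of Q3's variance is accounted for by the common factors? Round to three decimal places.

0.810

h² = 0.33² + 0.34² + (-0.76)² + (-0.09)² = 0.1089 + 0.1156 + 0.5776 + 0.0081 = 0.8102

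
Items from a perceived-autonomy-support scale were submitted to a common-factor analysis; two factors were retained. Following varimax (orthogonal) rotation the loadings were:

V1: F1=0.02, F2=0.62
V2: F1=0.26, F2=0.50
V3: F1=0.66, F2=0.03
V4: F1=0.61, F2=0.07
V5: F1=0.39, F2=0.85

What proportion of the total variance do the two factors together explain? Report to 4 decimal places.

0.4781

Communalities: 0.3848, 0.3176, 0.4365, 0.3770, 0.8746; Σh² = 2.3905.
Total variance with 5 standardized items is 5, so the solution explains 2.3905/5 = 0.4781.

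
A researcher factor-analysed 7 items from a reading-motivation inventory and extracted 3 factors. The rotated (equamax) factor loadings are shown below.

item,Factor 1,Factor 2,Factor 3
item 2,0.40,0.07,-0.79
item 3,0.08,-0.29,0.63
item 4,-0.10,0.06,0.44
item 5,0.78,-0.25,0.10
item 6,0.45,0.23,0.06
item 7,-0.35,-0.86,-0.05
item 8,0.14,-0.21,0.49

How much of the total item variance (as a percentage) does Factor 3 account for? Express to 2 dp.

21.01%

SS loadings for Factor 3 = (-0.79)² + 0.63² + 0.44² + 0.10² + 0.06² + (-0.05)² + 0.49² = 1.4708
With 7 standardized items, total variance = 7. Proportion = 1.4708/7 = 0.2101 → 21.01%.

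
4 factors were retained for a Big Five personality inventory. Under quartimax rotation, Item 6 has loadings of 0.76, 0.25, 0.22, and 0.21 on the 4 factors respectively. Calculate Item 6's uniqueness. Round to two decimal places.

0.27

h² = 0.76² + 0.25² + 0.22² + 0.21² = 0.5776 + 0.0625 + 0.0484 + 0.0441 = 0.7326
Uniqueness u² = 1 − h² = 1 − 0.7326 = 0.2674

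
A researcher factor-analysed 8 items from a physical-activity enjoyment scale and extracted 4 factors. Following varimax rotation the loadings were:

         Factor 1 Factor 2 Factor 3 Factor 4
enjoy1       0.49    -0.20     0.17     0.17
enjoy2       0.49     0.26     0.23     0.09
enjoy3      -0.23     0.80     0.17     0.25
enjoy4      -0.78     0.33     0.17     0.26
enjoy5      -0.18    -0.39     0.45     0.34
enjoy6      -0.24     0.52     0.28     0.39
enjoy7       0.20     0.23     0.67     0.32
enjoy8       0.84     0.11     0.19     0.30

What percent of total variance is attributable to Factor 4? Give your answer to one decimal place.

SS loadings for Factor 4 = 0.17² + 0.09² + 0.25² + 0.26² + 0.34² + 0.39² + 0.32² + 0.30² = 0.6272
With 8 standardized items, total variance = 8. Proportion = 0.6272/8 = 0.0784 → 7.84%.

7.8%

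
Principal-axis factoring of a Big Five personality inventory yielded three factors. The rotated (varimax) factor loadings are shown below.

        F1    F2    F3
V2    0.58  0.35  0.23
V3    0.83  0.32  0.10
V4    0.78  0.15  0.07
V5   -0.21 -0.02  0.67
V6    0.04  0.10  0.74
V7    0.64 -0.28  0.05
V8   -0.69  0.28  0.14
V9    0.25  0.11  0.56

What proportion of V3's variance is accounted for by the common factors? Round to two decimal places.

0.80

h² = 0.83² + 0.32² + 0.10² = 0.6889 + 0.1024 + 0.0100 = 0.8013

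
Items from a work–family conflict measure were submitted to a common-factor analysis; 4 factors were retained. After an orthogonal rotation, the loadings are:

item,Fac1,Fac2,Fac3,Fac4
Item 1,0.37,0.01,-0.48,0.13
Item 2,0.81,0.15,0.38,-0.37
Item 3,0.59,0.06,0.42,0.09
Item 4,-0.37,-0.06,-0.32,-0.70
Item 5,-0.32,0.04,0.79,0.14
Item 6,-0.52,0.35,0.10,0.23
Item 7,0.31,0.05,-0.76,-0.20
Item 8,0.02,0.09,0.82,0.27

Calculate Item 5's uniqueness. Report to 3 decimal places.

0.252

h² = (-0.32)² + 0.04² + 0.79² + 0.14² = 0.1024 + 0.0016 + 0.6241 + 0.0196 = 0.7477
Uniqueness u² = 1 − h² = 1 − 0.7477 = 0.2523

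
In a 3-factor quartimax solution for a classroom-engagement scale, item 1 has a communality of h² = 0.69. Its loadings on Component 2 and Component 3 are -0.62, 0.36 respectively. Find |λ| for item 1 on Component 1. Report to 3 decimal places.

Under orthogonal rotation h² = Σλ², so λ_Component 1² = h² − (0.5140) = 0.69 − 0.5140 = 0.1760.
|λ| = √0.1760 = 0.4195.

0.420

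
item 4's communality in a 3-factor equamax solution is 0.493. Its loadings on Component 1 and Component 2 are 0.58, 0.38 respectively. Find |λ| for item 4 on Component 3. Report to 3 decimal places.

Under orthogonal rotation h² = Σλ², so λ_Component 3² = h² − (0.4808) = 0.493 − 0.4808 = 0.0122.
|λ| = √0.0122 = 0.1105.

0.110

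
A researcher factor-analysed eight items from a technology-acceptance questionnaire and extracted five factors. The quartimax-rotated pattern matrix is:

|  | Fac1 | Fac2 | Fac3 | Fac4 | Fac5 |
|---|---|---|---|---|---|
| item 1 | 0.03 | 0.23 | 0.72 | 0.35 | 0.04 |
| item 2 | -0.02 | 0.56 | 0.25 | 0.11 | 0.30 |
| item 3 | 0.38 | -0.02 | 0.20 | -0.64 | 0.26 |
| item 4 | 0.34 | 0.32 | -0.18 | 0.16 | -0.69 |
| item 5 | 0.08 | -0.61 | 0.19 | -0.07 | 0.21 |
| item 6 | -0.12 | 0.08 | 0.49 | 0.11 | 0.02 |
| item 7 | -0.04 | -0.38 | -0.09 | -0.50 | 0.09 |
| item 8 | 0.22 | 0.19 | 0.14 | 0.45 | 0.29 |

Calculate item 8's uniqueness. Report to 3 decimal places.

h² = 0.22² + 0.19² + 0.14² + 0.45² + 0.29² = 0.0484 + 0.0361 + 0.0196 + 0.2025 + 0.0841 = 0.3907
Uniqueness u² = 1 − h² = 1 − 0.3907 = 0.6093

0.609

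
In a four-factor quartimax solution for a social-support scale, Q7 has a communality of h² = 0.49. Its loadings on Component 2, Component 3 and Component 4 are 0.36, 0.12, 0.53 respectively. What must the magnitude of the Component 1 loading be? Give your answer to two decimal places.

Under orthogonal rotation h² = Σλ², so λ_Component 1² = h² − (0.4249) = 0.49 − 0.4249 = 0.0651.
|λ| = √0.0651 = 0.2551.

0.26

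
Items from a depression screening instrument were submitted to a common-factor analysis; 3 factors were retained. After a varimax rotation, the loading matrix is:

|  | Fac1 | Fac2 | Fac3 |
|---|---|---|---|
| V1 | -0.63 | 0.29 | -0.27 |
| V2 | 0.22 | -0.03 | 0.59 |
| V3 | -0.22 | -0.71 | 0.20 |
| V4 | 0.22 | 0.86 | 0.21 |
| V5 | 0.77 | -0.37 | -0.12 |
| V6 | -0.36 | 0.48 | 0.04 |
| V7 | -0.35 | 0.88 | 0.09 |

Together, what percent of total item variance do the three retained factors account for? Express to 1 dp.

SS loadings by factor: 1.3871, 2.4704, 0.5292; total = 4.3867.
Total variance with 7 standardized items is 7, so the solution explains 4.3867/7 = 0.6267 = 62.67%.

62.7%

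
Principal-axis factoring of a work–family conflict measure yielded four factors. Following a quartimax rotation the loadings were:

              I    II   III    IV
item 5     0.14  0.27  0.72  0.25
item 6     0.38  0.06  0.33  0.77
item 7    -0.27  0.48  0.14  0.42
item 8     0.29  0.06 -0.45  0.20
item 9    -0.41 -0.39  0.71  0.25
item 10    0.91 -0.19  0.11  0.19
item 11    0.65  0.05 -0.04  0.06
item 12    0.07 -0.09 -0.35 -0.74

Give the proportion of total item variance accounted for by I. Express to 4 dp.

0.2181

SS loadings for I = 0.14² + 0.38² + (-0.27)² + 0.29² + (-0.41)² + 0.91² + 0.65² + 0.07² = 1.7446
Proportion of variance = 1.7446 / 8 = 0.2181.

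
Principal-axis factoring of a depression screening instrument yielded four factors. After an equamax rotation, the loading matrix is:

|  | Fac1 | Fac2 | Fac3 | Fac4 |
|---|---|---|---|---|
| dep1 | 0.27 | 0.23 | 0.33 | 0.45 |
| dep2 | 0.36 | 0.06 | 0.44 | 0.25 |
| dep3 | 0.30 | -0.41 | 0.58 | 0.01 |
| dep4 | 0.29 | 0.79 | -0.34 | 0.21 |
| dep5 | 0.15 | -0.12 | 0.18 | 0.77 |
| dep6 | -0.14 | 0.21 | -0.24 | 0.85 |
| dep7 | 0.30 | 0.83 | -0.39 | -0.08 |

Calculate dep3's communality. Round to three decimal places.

h² = 0.30² + (-0.41)² + 0.58² + 0.01² = 0.0900 + 0.1681 + 0.3364 + 0.0001 = 0.5946

0.595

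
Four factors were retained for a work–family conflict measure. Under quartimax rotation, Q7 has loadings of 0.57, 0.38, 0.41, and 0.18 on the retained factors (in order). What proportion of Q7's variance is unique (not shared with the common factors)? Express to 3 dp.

0.330

h² = 0.57² + 0.38² + 0.41² + 0.18² = 0.3249 + 0.1444 + 0.1681 + 0.0324 = 0.6698
Uniqueness u² = 1 − h² = 1 − 0.6698 = 0.3302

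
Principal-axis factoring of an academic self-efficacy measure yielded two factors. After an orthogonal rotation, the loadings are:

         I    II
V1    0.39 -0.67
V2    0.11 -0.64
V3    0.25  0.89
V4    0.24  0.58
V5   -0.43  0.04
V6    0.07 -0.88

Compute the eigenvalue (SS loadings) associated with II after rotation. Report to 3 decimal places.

SS loadings for II = (-0.67)² + (-0.64)² + 0.89² + 0.58² + 0.04² + (-0.88)² = 0.4489 + 0.4096 + 0.7921 + 0.3364 + 0.0016 + 0.7744 = 2.7630

2.763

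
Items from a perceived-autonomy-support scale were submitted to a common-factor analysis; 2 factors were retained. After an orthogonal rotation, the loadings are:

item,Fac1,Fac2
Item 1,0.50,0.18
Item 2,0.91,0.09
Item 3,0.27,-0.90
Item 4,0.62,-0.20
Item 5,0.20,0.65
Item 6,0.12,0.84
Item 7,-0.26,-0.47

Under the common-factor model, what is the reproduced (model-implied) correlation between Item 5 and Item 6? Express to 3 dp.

0.570

r̂ = Σ λ_i·λ_j across factors = (0.20)(0.12) + (0.65)(0.84)
  = +0.0240 +0.5460 = 0.5700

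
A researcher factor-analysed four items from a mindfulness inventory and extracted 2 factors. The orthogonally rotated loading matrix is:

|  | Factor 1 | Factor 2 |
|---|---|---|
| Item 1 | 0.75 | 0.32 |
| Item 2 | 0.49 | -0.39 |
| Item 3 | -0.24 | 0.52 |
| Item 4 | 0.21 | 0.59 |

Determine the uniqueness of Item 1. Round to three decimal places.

0.335

h² = 0.75² + 0.32² = 0.5625 + 0.1024 = 0.6649
Uniqueness u² = 1 − h² = 1 − 0.6649 = 0.3351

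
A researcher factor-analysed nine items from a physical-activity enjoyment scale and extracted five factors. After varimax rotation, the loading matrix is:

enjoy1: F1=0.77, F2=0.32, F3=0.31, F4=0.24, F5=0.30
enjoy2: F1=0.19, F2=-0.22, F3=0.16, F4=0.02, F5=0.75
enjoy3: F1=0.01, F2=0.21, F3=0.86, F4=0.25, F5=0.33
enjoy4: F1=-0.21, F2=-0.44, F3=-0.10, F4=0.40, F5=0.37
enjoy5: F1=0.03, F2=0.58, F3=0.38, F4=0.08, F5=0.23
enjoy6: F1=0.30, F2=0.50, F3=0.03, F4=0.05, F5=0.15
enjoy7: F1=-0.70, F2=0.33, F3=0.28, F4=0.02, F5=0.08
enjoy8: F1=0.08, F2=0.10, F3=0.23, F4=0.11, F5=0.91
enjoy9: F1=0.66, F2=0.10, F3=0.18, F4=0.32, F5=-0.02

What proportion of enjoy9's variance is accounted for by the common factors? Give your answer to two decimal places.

0.58

h² = 0.66² + 0.10² + 0.18² + 0.32² + (-0.02)² = 0.4356 + 0.0100 + 0.0324 + 0.1024 + 0.0004 = 0.5808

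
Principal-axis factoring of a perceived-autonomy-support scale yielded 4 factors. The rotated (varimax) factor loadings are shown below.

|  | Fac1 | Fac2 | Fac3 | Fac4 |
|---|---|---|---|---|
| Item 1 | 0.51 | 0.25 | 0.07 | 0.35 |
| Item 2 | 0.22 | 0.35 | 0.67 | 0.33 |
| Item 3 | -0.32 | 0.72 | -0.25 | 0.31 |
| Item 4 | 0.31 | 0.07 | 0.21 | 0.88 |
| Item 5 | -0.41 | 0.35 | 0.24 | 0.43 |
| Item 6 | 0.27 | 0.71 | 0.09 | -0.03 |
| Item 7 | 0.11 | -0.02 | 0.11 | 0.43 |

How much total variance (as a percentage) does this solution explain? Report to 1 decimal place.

60.1%

Communalities: 0.4500, 0.7287, 0.7794, 0.9195, 0.5331, 0.5860, 0.2095; Σh² = 4.2062.
Total variance with 7 standardized items is 7, so the solution explains 4.2062/7 = 0.6009 = 60.09%.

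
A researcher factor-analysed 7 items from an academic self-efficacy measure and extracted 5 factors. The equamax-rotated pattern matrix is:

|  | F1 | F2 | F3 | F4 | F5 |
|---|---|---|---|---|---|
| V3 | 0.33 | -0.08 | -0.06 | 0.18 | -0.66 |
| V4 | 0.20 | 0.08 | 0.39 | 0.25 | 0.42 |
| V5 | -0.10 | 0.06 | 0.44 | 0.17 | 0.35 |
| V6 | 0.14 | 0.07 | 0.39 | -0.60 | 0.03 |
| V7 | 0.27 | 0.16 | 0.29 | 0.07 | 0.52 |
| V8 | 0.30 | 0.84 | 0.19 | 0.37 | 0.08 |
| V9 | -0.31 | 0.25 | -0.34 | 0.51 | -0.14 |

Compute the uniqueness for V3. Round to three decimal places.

0.413

h² = 0.33² + (-0.08)² + (-0.06)² + 0.18² + (-0.66)² = 0.1089 + 0.0064 + 0.0036 + 0.0324 + 0.4356 = 0.5869
Uniqueness u² = 1 − h² = 1 − 0.5869 = 0.4131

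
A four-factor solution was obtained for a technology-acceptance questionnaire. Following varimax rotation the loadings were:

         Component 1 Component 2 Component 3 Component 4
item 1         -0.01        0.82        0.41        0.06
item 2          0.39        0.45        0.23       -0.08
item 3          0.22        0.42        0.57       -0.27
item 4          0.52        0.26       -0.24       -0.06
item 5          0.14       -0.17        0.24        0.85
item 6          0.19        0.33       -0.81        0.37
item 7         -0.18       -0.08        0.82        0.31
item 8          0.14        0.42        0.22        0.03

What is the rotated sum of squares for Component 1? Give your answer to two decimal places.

SS loadings for Component 1 = (-0.01)² + 0.39² + 0.22² + 0.52² + 0.14² + 0.19² + (-0.18)² + 0.14² = 0.0001 + 0.1521 + 0.0484 + 0.2704 + 0.0196 + 0.0361 + 0.0324 + 0.0196 = 0.5787

0.58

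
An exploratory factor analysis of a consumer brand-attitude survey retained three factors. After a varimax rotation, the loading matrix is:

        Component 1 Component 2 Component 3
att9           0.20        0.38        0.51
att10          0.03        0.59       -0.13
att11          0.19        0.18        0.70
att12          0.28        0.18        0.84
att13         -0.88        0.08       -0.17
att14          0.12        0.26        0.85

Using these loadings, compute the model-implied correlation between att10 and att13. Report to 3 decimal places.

r̂ = Σ λ_i·λ_j across factors = (0.03)(-0.88) + (0.59)(0.08) + (-0.13)(-0.17)
  = -0.0264 +0.0472 +0.0221 = 0.0429

0.043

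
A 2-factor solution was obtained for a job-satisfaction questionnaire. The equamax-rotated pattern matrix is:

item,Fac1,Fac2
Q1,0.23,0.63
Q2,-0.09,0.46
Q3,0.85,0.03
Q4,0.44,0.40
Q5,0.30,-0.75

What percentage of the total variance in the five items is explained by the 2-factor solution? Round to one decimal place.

48.0%

SS loadings by factor: 1.0671, 1.3319; total = 2.3990.
Total variance with 5 standardized items is 5, so the solution explains 2.3990/5 = 0.4798 = 47.98%.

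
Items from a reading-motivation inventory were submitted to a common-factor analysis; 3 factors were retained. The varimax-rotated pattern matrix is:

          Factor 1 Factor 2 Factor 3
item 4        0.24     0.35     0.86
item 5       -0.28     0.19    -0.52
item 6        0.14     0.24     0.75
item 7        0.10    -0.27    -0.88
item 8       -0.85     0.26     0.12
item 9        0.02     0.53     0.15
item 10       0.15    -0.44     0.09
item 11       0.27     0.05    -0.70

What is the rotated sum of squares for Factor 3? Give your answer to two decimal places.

SS loadings for Factor 3 = 0.86² + (-0.52)² + 0.75² + (-0.88)² + 0.12² + 0.15² + 0.09² + (-0.70)² = 0.7396 + 0.2704 + 0.5625 + 0.7744 + 0.0144 + 0.0225 + 0.0081 + 0.4900 = 2.8819

2.88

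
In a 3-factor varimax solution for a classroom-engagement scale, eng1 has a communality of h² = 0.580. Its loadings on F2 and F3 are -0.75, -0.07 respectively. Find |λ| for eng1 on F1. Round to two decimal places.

Under orthogonal rotation h² = Σλ², so λ_F1² = h² − (0.5674) = 0.580 − 0.5674 = 0.0126.
|λ| = √0.0126 = 0.1122.

0.11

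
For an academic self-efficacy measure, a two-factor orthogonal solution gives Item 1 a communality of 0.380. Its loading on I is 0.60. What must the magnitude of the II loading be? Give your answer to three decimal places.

Under orthogonal rotation h² = Σλ², so λ_II² = h² − (0.3600) = 0.380 − 0.3600 = 0.0200.
|λ| = √0.0200 = 0.1414.

0.141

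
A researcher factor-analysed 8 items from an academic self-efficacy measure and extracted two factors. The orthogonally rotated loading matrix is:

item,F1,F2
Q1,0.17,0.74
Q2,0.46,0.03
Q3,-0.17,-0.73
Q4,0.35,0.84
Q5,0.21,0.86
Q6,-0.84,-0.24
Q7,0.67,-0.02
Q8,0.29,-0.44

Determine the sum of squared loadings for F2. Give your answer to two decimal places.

SS loadings for F2 = 0.74² + 0.03² + (-0.73)² + 0.84² + 0.86² + (-0.24)² + (-0.02)² + (-0.44)² = 0.5476 + 0.0009 + 0.5329 + 0.7056 + 0.7396 + 0.0576 + 0.0004 + 0.1936 = 2.7782

2.78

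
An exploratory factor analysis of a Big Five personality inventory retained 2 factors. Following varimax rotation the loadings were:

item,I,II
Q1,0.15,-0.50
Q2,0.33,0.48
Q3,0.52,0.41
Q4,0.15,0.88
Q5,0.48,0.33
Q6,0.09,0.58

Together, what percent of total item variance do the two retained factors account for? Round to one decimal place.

42.2%

SS loadings by factor: 0.6628, 1.8682; total = 2.5310.
Total variance with 6 standardized items is 6, so the solution explains 2.5310/6 = 0.4218 = 42.18%.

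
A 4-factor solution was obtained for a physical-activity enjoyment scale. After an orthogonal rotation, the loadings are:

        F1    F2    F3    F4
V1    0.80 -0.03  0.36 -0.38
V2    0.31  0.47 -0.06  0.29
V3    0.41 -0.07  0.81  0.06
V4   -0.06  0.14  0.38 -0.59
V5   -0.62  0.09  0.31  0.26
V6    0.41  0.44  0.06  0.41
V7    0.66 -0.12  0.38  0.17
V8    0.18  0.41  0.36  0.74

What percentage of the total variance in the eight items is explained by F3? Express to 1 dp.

SS loadings for F3 = 0.36² + (-0.06)² + 0.81² + 0.38² + 0.31² + 0.06² + 0.38² + 0.36² = 1.3074
With 8 standardized items, total variance = 8. Proportion = 1.3074/8 = 0.1634 → 16.34%.

16.3%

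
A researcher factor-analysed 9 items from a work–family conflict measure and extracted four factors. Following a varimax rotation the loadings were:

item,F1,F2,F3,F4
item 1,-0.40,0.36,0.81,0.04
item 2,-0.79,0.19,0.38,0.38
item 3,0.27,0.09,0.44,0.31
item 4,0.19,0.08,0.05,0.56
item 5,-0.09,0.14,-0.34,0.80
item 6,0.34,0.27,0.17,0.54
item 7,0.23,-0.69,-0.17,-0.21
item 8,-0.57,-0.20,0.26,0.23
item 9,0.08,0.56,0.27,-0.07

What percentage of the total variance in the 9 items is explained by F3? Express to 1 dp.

SS loadings for F3 = 0.81² + 0.38² + 0.44² + 0.05² + (-0.34)² + 0.17² + (-0.17)² + 0.26² + 0.27² = 1.3105
With 9 standardized items, total variance = 9. Proportion = 1.3105/9 = 0.1456 → 14.56%.

14.6%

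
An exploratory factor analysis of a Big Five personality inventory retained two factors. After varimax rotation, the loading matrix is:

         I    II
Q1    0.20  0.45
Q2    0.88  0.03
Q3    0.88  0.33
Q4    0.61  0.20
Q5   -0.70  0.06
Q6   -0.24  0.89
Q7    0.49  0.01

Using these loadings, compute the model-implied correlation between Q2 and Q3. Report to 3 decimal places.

0.784

r̂ = Σ λ_i·λ_j across factors = (0.88)(0.88) + (0.03)(0.33)
  = +0.7744 +0.0099 = 0.7843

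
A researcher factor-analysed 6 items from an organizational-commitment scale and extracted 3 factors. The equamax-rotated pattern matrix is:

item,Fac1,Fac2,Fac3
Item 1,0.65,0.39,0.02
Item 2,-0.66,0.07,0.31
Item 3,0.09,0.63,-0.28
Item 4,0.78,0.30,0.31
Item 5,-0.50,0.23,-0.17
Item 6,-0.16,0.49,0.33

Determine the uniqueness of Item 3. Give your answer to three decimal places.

0.517

h² = 0.09² + 0.63² + (-0.28)² = 0.0081 + 0.3969 + 0.0784 = 0.4834
Uniqueness u² = 1 − h² = 1 − 0.4834 = 0.5166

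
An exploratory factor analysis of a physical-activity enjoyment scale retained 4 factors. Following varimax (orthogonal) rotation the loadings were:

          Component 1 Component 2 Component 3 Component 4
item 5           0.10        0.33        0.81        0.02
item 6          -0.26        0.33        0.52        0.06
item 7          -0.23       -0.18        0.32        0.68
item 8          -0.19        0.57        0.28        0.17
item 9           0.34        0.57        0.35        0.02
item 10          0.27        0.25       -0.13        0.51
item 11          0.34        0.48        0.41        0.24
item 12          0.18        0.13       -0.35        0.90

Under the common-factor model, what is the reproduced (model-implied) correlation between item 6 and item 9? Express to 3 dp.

r̂ = Σ λ_i·λ_j across factors = (-0.26)(0.34) + (0.33)(0.57) + (0.52)(0.35) + (0.06)(0.02)
  = -0.0884 +0.1881 +0.1820 +0.0012 = 0.2829

0.283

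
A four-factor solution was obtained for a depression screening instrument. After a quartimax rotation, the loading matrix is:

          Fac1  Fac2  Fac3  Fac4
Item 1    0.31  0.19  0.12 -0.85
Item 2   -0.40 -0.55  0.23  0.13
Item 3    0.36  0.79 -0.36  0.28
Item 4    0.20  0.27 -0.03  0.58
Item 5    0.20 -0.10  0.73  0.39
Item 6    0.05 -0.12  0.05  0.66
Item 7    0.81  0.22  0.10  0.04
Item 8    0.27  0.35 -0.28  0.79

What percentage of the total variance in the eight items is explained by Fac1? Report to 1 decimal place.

15.0%

SS loadings for Fac1 = 0.31² + (-0.40)² + 0.36² + 0.20² + 0.20² + 0.05² + 0.81² + 0.27² = 1.1972
With 8 standardized items, total variance = 8. Proportion = 1.1972/8 = 0.1497 → 14.97%.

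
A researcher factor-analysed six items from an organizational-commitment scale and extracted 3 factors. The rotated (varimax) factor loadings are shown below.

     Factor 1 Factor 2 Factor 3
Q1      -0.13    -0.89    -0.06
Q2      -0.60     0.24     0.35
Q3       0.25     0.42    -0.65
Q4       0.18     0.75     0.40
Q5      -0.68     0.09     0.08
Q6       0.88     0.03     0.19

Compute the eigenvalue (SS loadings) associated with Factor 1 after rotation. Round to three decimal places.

1.709

SS loadings for Factor 1 = (-0.13)² + (-0.60)² + 0.25² + 0.18² + (-0.68)² + 0.88² = 0.0169 + 0.3600 + 0.0625 + 0.0324 + 0.4624 + 0.7744 = 1.7086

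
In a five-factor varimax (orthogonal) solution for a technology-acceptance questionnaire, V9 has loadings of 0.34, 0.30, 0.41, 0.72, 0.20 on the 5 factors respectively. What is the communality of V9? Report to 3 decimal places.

h² = 0.34² + 0.30² + 0.41² + 0.72² + 0.20² = 0.1156 + 0.0900 + 0.1681 + 0.5184 + 0.0400 = 0.9321

0.932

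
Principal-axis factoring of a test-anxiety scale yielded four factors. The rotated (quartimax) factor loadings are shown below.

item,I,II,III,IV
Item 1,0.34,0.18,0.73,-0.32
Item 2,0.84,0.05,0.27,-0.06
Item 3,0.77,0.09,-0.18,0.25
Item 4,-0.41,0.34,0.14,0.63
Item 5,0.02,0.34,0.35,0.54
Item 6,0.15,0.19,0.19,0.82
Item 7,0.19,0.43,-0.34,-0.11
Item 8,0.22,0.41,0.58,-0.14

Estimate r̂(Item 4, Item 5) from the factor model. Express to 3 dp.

r̂ = Σ λ_i·λ_j across factors = (-0.41)(0.02) + (0.34)(0.34) + (0.14)(0.35) + (0.63)(0.54)
  = -0.0082 +0.1156 +0.0490 +0.3402 = 0.4966

0.497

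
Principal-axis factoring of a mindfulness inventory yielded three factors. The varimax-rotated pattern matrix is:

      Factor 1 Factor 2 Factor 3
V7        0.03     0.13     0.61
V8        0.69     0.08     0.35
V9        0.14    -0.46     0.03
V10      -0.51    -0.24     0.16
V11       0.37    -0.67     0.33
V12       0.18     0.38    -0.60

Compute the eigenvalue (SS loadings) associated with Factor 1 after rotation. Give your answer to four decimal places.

SS loadings for Factor 1 = 0.03² + 0.69² + 0.14² + (-0.51)² + 0.37² + 0.18² = 0.0009 + 0.4761 + 0.0196 + 0.2601 + 0.1369 + 0.0324 = 0.9260

0.9260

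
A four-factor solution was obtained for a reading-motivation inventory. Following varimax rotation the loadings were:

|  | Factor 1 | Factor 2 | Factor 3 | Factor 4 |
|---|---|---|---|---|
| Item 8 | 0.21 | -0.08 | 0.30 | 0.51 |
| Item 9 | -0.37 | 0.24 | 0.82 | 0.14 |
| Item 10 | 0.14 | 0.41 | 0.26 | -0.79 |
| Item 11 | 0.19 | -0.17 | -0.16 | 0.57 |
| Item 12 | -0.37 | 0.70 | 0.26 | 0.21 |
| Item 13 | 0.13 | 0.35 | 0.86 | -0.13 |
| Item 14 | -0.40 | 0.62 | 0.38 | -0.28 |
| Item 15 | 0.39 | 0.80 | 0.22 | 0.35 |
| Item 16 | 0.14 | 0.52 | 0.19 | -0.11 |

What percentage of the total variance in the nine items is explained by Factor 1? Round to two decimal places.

SS loadings for Factor 1 = 0.21² + (-0.37)² + 0.14² + 0.19² + (-0.37)² + 0.13² + (-0.40)² + 0.39² + 0.14² = 0.7222
With 9 standardized items, total variance = 9. Proportion = 0.7222/9 = 0.0802 → 8.02%.

8.02%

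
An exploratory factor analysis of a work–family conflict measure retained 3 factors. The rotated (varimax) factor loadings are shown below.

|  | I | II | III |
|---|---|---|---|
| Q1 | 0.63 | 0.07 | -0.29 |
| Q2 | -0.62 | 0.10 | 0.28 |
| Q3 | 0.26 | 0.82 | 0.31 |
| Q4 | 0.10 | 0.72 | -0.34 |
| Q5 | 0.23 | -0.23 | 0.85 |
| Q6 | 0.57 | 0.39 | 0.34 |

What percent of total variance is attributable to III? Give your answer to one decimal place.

20.2%

SS loadings for III = (-0.29)² + 0.28² + 0.31² + (-0.34)² + 0.85² + 0.34² = 1.2123
With 6 standardized items, total variance = 6. Proportion = 1.2123/6 = 0.2020 → 20.20%.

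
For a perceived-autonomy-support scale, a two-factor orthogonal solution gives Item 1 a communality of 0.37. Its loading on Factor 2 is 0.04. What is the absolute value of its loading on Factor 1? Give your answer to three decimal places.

0.607

Under orthogonal rotation h² = Σλ², so λ_Factor 1² = h² − (0.0016) = 0.37 − 0.0016 = 0.3684.
|λ| = √0.3684 = 0.6070.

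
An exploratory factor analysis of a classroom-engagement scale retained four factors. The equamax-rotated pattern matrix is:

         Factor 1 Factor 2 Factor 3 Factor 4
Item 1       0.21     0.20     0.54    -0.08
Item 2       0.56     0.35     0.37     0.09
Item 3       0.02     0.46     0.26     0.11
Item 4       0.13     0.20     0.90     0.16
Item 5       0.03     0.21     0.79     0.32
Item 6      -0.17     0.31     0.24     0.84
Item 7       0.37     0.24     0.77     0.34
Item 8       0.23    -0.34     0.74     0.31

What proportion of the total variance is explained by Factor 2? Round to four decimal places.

0.0909

SS loadings for Factor 2 = 0.20² + 0.35² + 0.46² + 0.20² + 0.21² + 0.31² + 0.24² + (-0.34)² = 0.7275
Proportion of variance = 0.7275 / 8 = 0.0909.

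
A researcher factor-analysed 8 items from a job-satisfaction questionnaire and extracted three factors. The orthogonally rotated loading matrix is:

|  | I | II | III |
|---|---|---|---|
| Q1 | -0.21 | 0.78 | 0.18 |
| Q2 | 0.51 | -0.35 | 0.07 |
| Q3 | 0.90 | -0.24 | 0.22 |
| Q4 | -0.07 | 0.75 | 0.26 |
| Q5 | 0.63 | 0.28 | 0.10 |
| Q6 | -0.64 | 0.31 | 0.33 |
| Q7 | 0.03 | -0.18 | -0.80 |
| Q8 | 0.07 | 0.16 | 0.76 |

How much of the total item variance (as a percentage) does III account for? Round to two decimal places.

SS loadings for III = 0.18² + 0.07² + 0.22² + 0.26² + 0.10² + 0.33² + (-0.80)² + 0.76² = 1.4898
With 8 standardized items, total variance = 8. Proportion = 1.4898/8 = 0.1862 → 18.62%.

18.62%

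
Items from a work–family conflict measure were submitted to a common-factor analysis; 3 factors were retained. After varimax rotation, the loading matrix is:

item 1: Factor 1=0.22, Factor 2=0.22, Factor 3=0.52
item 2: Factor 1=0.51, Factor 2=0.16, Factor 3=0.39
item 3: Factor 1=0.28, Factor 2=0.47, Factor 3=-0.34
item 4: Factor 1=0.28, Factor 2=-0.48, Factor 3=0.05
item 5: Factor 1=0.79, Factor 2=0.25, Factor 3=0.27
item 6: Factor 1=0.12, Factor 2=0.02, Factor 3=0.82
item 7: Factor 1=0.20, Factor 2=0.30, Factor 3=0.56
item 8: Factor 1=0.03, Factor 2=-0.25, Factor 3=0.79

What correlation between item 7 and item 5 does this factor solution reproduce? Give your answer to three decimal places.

r̂ = Σ λ_i·λ_j across factors = (0.20)(0.79) + (0.30)(0.25) + (0.56)(0.27)
  = +0.1580 +0.0750 +0.1512 = 0.3842

0.384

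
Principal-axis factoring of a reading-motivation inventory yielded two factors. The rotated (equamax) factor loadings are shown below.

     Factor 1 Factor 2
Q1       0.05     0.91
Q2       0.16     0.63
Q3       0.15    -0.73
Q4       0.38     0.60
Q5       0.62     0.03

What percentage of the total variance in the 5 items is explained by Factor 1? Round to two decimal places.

SS loadings for Factor 1 = 0.05² + 0.16² + 0.15² + 0.38² + 0.62² = 0.5794
With 5 standardized items, total variance = 5. Proportion = 0.5794/5 = 0.1159 → 11.59%.

11.59%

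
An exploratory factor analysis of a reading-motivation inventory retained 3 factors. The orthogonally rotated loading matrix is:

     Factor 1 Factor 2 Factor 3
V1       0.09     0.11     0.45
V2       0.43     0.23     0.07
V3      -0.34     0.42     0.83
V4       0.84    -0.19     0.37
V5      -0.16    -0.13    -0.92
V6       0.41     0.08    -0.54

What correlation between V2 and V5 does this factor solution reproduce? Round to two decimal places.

-0.16

r̂ = Σ λ_i·λ_j across factors = (0.43)(-0.16) + (0.23)(-0.13) + (0.07)(-0.92)
  = -0.0688 -0.0299 -0.0644 = -0.1631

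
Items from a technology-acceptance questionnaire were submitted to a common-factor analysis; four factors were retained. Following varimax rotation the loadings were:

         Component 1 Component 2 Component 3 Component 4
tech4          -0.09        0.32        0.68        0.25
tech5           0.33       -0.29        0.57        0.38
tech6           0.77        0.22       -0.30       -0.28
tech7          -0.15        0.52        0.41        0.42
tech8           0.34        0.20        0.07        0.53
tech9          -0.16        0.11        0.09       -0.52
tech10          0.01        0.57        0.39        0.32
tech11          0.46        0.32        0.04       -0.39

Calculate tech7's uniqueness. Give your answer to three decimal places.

0.363

h² = (-0.15)² + 0.52² + 0.41² + 0.42² = 0.0225 + 0.2704 + 0.1681 + 0.1764 = 0.6374
Uniqueness u² = 1 − h² = 1 − 0.6374 = 0.3626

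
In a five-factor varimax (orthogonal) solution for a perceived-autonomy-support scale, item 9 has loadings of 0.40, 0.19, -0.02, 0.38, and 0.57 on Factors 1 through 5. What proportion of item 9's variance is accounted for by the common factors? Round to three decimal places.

h² = 0.40² + 0.19² + (-0.02)² + 0.38² + 0.57² = 0.1600 + 0.0361 + 0.0004 + 0.1444 + 0.3249 = 0.6658

0.666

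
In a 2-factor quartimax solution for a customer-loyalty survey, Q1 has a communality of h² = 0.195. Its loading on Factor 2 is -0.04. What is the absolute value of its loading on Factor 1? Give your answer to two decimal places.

0.44

Under orthogonal rotation h² = Σλ², so λ_Factor 1² = h² − (0.0016) = 0.195 − 0.0016 = 0.1934.
|λ| = √0.1934 = 0.4398.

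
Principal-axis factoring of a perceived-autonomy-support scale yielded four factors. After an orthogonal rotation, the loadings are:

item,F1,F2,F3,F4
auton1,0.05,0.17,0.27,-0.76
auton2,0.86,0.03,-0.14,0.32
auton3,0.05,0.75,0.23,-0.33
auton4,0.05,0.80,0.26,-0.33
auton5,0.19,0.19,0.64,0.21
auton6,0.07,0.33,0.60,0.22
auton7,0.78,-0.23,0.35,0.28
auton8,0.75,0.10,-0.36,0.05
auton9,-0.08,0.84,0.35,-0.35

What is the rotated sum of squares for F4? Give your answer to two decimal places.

SS loadings for F4 = (-0.76)² + 0.32² + (-0.33)² + (-0.33)² + 0.21² + 0.22² + 0.28² + 0.05² + (-0.35)² = 0.5776 + 0.1024 + 0.1089 + 0.1089 + 0.0441 + 0.0484 + 0.0784 + 0.0025 + 0.1225 = 1.1937

1.19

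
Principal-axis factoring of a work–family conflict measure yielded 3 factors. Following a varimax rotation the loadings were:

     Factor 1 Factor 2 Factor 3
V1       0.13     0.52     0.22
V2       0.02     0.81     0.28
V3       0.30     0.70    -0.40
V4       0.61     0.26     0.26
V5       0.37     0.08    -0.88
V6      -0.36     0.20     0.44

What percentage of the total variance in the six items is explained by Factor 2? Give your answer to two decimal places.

25.51%

SS loadings for Factor 2 = 0.52² + 0.81² + 0.70² + 0.26² + 0.08² + 0.20² = 1.5305
With 6 standardized items, total variance = 6. Proportion = 1.5305/6 = 0.2551 → 25.51%.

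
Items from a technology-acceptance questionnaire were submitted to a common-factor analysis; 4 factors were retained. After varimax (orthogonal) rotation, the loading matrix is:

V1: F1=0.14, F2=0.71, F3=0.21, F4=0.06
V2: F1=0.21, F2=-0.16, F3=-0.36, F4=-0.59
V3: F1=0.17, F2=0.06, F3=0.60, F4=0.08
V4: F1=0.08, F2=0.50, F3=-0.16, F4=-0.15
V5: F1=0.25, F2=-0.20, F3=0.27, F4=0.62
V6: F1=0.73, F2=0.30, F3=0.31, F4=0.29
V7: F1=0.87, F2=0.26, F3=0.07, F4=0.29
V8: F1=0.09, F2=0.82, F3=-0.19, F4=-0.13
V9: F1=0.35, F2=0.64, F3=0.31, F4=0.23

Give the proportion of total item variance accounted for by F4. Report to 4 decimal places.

0.1114

SS loadings for F4 = 0.06² + (-0.59)² + 0.08² + (-0.15)² + 0.62² + 0.29² + 0.29² + (-0.13)² + 0.23² = 1.0030
Proportion of variance = 1.0030 / 9 = 0.1114.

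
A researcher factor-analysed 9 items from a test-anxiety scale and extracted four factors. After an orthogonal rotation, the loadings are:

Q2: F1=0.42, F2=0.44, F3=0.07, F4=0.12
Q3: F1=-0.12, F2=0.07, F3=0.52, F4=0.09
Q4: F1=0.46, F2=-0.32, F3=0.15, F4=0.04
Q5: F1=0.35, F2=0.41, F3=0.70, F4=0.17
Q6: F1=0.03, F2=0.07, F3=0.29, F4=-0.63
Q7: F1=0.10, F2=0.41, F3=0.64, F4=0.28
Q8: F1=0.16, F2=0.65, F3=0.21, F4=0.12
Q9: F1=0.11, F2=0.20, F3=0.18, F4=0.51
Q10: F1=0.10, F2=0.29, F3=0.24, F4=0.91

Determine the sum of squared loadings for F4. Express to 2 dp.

SS loadings for F4 = 0.12² + 0.09² + 0.04² + 0.17² + (-0.63)² + 0.28² + 0.12² + 0.51² + 0.91² = 0.0144 + 0.0081 + 0.0016 + 0.0289 + 0.3969 + 0.0784 + 0.0144 + 0.2601 + 0.8281 = 1.6309

1.63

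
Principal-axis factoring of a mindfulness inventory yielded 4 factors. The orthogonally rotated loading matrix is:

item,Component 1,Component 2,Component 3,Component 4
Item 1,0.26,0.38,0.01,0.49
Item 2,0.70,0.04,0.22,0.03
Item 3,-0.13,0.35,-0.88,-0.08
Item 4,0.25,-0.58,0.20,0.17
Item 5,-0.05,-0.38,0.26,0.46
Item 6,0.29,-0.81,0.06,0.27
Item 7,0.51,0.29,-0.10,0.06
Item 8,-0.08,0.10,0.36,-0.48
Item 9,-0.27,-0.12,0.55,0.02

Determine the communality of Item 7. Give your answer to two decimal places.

h² = 0.51² + 0.29² + (-0.10)² + 0.06² = 0.2601 + 0.0841 + 0.0100 + 0.0036 = 0.3578

0.36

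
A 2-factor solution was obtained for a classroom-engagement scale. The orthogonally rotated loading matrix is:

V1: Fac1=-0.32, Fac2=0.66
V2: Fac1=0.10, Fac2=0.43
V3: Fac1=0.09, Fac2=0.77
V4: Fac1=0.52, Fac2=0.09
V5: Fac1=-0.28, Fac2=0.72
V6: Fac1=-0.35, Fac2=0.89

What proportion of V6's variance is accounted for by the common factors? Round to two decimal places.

0.91

h² = (-0.35)² + 0.89² = 0.1225 + 0.7921 = 0.9146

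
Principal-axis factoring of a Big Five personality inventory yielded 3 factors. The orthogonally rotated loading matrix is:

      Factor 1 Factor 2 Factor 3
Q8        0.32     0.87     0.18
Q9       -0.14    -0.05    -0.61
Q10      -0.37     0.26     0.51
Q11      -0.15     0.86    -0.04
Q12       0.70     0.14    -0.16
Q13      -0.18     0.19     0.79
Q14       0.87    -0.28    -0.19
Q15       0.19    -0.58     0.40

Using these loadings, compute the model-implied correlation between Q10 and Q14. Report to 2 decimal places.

-0.49

r̂ = Σ λ_i·λ_j across factors = (-0.37)(0.87) + (0.26)(-0.28) + (0.51)(-0.19)
  = -0.3219 -0.0728 -0.0969 = -0.4916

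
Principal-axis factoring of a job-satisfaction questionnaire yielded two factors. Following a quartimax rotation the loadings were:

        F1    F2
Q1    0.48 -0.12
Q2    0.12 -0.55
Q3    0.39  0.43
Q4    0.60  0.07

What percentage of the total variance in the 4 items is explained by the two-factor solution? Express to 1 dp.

SS loadings by factor: 0.7569, 0.5067; total = 1.2636.
Total variance with 4 standardized items is 4, so the solution explains 1.2636/4 = 0.3159 = 31.59%.

31.6%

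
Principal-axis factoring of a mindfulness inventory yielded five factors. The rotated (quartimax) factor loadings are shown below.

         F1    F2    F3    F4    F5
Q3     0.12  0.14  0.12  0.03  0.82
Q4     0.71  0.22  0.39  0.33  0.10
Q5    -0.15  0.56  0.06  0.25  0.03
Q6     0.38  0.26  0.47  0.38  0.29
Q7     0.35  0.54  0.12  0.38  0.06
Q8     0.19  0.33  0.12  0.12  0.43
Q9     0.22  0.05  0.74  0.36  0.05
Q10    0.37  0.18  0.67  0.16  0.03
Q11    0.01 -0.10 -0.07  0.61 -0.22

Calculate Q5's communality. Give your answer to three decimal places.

0.403

h² = (-0.15)² + 0.56² + 0.06² + 0.25² + 0.03² = 0.0225 + 0.3136 + 0.0036 + 0.0625 + 0.0009 = 0.4031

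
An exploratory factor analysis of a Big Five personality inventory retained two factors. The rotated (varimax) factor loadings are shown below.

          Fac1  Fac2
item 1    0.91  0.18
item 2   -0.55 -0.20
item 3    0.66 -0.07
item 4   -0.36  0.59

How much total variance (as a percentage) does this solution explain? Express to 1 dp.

Communalities: 0.8605, 0.3425, 0.4405, 0.4777; Σh² = 2.1212.
Total variance with 4 standardized items is 4, so the solution explains 2.1212/4 = 0.5303 = 53.03%.

53.0%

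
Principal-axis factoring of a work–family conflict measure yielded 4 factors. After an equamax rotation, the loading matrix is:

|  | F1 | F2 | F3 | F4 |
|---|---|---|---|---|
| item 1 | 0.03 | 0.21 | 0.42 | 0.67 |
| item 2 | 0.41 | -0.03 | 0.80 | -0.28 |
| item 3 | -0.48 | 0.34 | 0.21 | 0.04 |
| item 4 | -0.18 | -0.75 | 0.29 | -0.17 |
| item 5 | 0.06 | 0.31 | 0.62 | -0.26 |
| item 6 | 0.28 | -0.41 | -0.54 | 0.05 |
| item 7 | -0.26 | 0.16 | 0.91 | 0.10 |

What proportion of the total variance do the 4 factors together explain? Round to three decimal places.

SS loadings by factor: 0.5814, 1.0129, 2.4487, 0.6379; total = 4.6809.
Total variance with 7 standardized items is 7, so the solution explains 4.6809/7 = 0.6687.

0.669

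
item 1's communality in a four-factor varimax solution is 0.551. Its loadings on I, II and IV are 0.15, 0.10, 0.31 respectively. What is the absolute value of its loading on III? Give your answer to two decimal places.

0.65

Under orthogonal rotation h² = Σλ², so λ_III² = h² − (0.1286) = 0.551 − 0.1286 = 0.4224.
|λ| = √0.4224 = 0.6499.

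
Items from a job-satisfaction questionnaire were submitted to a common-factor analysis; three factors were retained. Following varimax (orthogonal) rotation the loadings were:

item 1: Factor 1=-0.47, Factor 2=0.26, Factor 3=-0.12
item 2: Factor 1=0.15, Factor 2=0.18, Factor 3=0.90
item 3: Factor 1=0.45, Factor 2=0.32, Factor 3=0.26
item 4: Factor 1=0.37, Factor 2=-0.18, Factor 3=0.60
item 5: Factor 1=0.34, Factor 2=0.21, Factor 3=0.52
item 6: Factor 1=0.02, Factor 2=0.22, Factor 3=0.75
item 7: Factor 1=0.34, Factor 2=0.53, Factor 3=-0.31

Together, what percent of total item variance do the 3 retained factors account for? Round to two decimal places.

51.48%

Communalities: 0.3029, 0.8649, 0.3725, 0.5293, 0.4301, 0.6113, 0.4926; Σh² = 3.6036.
Total variance with 7 standardized items is 7, so the solution explains 3.6036/7 = 0.5148 = 51.48%.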